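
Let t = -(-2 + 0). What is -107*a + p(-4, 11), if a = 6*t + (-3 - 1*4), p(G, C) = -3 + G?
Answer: -542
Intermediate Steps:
t = 2 (t = -1*(-2) = 2)
a = 5 (a = 6*2 + (-3 - 1*4) = 12 + (-3 - 4) = 12 - 7 = 5)
-107*a + p(-4, 11) = -107*5 + (-3 - 4) = -535 - 7 = -542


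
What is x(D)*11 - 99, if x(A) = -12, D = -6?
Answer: -231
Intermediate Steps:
x(D)*11 - 99 = -12*11 - 99 = -132 - 99 = -231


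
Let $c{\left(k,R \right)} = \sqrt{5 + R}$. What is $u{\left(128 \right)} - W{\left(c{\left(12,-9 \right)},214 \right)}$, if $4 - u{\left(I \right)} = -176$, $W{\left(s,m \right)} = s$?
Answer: $180 - 2 i \approx 180.0 - 2.0 i$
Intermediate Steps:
$u{\left(I \right)} = 180$ ($u{\left(I \right)} = 4 - -176 = 4 + 176 = 180$)
$u{\left(128 \right)} - W{\left(c{\left(12,-9 \right)},214 \right)} = 180 - \sqrt{5 - 9} = 180 - \sqrt{-4} = 180 - 2 i$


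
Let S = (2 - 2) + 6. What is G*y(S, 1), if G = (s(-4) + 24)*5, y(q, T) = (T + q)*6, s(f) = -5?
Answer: 3990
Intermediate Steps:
S = 6 (S = 0 + 6 = 6)
y(q, T) = 6*T + 6*q
G = 95 (G = (-5 + 24)*5 = 19*5 = 95)
G*y(S, 1) = 95*(6*1 + 6*6) = 95*(6 + 36) = 95*42 = 3990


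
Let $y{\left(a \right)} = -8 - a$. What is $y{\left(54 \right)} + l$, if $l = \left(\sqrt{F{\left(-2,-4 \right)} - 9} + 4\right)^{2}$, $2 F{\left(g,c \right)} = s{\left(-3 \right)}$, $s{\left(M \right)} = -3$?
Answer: $- \frac{113}{2} + 4 i \sqrt{42} \approx -56.5 + 25.923 i$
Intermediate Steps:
$F{\left(g,c \right)} = - \frac{3}{2}$ ($F{\left(g,c \right)} = \frac{1}{2} \left(-3\right) = - \frac{3}{2}$)
$l = \left(4 + \frac{i \sqrt{42}}{2}\right)^{2}$ ($l = \left(\sqrt{- \frac{3}{2} - 9} + 4\right)^{2} = \left(\sqrt{- \frac{21}{2}} + 4\right)^{2} = \left(\frac{i \sqrt{42}}{2} + 4\right)^{2} = \left(4 + \frac{i \sqrt{42}}{2}\right)^{2} \approx 5.5 + 25.923 i$)
$y{\left(54 \right)} + l = \left(-8 - 54\right) + \frac{\left(8 + i \sqrt{42}\right)^{2}}{4} = -62 + \frac{\left(8 + i \sqrt{42}\right)^{2}}{4}$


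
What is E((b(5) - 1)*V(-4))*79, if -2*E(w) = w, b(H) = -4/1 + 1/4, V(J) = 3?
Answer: 4503/8 ≈ 562.88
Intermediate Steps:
b(H) = -15/4 (b(H) = -4*1 + 1*(¼) = -4 + ¼ = -15/4)
E(w) = -w/2
E((b(5) - 1)*V(-4))*79 = -(-15/4 - 1)*3/2*79 = -(-19)*3/8*79 = -½*(-57/4)*79 = (57/8)*79 = 4503/8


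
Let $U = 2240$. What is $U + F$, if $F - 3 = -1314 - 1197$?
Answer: $-268$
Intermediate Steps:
$F = -2508$ ($F = 3 - 2511 = -2508$)
$U + F = 2240 - 2508 = -268$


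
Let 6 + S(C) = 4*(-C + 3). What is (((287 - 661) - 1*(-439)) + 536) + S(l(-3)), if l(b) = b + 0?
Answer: 619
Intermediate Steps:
l(b) = b
S(C) = 6 - 4*C (S(C) = -6 + 4*(-C + 3) = -6 + 4*(3 - C) = -6 + (12 - 4*C) = 6 - 4*C)
(((287 - 661) - 1*(-439)) + 536) + S(l(-3)) = (((287 - 661) - 1*(-439)) + 536) + (6 - 4*(-3)) = ((-374 + 439) + 536) + (6 + 12) = (65 + 536) + 18 = 601 + 18 = 619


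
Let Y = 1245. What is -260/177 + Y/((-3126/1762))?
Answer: -64849315/92217 ≈ -703.23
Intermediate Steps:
-260/177 + Y/((-3126/1762)) = -260/177 + 1245/((-3126/1762)) = -260*1/177 + 1245/((-3126*1/1762)) = -260/177 + 1245/(-1563/881) = -260/177 + 1245*(-881/1563) = -260/177 - 365615/521 = -64849315/92217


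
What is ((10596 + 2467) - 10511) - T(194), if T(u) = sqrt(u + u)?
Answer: 2552 - 2*sqrt(97) ≈ 2532.3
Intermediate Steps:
T(u) = sqrt(2)*sqrt(u) (T(u) = sqrt(2*u) = sqrt(2)*sqrt(u))
((10596 + 2467) - 10511) - T(194) = ((10596 + 2467) - 10511) - sqrt(2)*sqrt(194) = (13063 - 10511) - 2*sqrt(97) = 2552 - 2*sqrt(97)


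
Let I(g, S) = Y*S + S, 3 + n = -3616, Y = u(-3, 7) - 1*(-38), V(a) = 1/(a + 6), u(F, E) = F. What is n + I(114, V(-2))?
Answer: -3610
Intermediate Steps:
V(a) = 1/(6 + a)
Y = 35 (Y = -3 - 1*(-38) = -3 + 38 = 35)
n = -3619 (n = -3 - 3616 = -3619)
I(g, S) = 36*S (I(g, S) = 35*S + S = 36*S)
n + I(114, V(-2)) = -3619 + 36/(6 - 2) = -3619 + 36/4 = -3619 + 36*(¼) = -3619 + 9 = -3610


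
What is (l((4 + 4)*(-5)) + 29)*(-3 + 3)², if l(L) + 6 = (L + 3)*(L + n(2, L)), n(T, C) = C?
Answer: 0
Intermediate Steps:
l(L) = -6 + 2*L*(3 + L) (l(L) = -6 + (L + 3)*(L + L) = -6 + (3 + L)*(2*L) = -6 + 2*L*(3 + L))
(l((4 + 4)*(-5)) + 29)*(-3 + 3)² = ((-6 + 2*((4 + 4)*(-5))² + 6*((4 + 4)*(-5))) + 29)*(-3 + 3)² = ((-6 + 2*(8*(-5))² + 6*(8*(-5))) + 29)*0² = ((-6 + 2*(-40)² + 6*(-40)) + 29)*0 = ((-6 + 2*1600 - 240) + 29)*0 = ((-6 + 3200 - 240) + 29)*0 = (2954 + 29)*0 = 2983*0 = 0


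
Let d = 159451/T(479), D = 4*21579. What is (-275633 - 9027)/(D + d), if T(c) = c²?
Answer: -65312675060/19804588807 ≈ -3.2979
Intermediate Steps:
D = 86316
d = 159451/229441 (d = 159451/(479²) = 159451/229441 ≈ 0.69495)
(-275633 - 9027)/(D + d) = (-275633 - 9027)/(86316 + 159451/229441) = -284660/19804588807/229441 = -284660*229441/19804588807 = -65312675060/19804588807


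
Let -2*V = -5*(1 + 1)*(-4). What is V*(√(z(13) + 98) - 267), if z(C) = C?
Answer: 5340 - 20*√111 ≈ 5129.3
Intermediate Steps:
V = -20 (V = -(-5)*(1 + 1)*(-4)/2 = -(-5)*2*(-4)/2 = -(-5)*(-8)/2 = -½*40 = -20)
V*(√(z(13) + 98) - 267) = -20*(√(13 + 98) - 267) = -20*(√111 - 267) = -20*(-267 + √111) = 5340 - 20*√111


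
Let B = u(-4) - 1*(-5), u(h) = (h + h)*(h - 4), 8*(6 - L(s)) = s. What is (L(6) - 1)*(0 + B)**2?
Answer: 80937/4 ≈ 20234.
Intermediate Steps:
L(s) = 6 - s/8
u(h) = 2*h*(-4 + h) (u(h) = (2*h)*(-4 + h) = 2*h*(-4 + h))
B = 69 (B = 2*(-4)*(-4 - 4) - 1*(-5) = 2*(-4)*(-8) + 5 = 64 + 5 = 69)
(L(6) - 1)*(0 + B)**2 = ((6 - 1/8*6) - 1)*(0 + 69)**2 = ((6 - 3/4) - 1)*69**2 = (21/4 - 1)*4761 = (17/4)*4761 = 80937/4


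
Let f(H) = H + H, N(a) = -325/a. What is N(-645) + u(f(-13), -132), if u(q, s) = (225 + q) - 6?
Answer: 24962/129 ≈ 193.50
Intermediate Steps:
f(H) = 2*H
u(q, s) = 219 + q
N(-645) + u(f(-13), -132) = -325/(-645) + (219 + 2*(-13)) = -325*(-1/645) + (219 - 26) = 65/129 + 193 = 24962/129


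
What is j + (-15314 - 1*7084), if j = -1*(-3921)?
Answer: -18477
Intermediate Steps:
j = 3921
j + (-15314 - 1*7084) = 3921 + (-15314 - 1*7084) = 3921 + (-15314 - 7084) = 3921 - 22398 = -18477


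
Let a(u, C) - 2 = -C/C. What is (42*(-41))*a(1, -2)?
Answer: -1722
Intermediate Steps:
a(u, C) = 1 (a(u, C) = 2 - C/C = 2 - 1*1 = 2 - 1 = 1)
(42*(-41))*a(1, -2) = (42*(-41))*1 = -1722*1 = -1722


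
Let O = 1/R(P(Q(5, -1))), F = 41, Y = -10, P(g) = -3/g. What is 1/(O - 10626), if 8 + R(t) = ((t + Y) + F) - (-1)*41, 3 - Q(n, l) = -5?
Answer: -509/5408626 ≈ -9.4109e-5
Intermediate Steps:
Q(n, l) = 8 (Q(n, l) = 3 - 1*(-5) = 3 + 5 = 8)
R(t) = 64 + t (R(t) = -8 + (((t - 10) + 41) - (-1)*41) = -8 + (((-10 + t) + 41) - 1*(-41)) = -8 + ((31 + t) + 41) = -8 + (72 + t) = 64 + t)
O = 8/509 (O = 1/(64 - 3/8) = 1/(509/8) = 8/509 ≈ 0.015717)
1/(O - 10626) = 1/(8/509 - 10626) = 1/(-5408626/509) = -509/5408626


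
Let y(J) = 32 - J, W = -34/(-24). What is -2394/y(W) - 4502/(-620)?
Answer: -8079563/113770 ≈ -71.017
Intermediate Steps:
W = 17/12 (W = -34*(-1/24) = 17/12 ≈ 1.4167)
-2394/y(W) - 4502/(-620) = -2394/(32 - 1*17/12) - 4502/(-620) = -2394/(32 - 17/12) - 4502*(-1/620) = -2394/367/12 + 2251/310 = -2394*12/367 + 2251/310 = -28728/367 + 2251/310 = -8079563/113770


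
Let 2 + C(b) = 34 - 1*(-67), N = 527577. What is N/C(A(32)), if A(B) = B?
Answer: 175859/33 ≈ 5329.1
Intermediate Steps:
C(b) = 99 (C(b) = -2 + (34 - 1*(-67)) = -2 + (34 + 67) = -2 + 101 = 99)
N/C(A(32)) = 527577/99 = 527577*(1/99) = 175859/33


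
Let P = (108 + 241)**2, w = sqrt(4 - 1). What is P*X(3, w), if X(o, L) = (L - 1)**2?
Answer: 487204 - 243602*sqrt(3) ≈ 65273.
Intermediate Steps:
w = sqrt(3) ≈ 1.7320
X(o, L) = (-1 + L)**2
P = 121801 (P = 349**2 = 121801)
P*X(3, w) = 121801*(-1 + sqrt(3))**2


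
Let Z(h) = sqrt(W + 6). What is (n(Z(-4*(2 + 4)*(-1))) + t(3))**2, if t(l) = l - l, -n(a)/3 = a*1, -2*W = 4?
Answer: 36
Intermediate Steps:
W = -2 (W = -1/2*4 = -2)
Z(h) = 2 (Z(h) = sqrt(-2 + 6) = sqrt(4) = 2)
n(a) = -3*a
t(l) = 0
(n(Z(-4*(2 + 4)*(-1))) + t(3))**2 = (-3*2 + 0)**2 = (-6 + 0)**2 = (-6)**2 = 36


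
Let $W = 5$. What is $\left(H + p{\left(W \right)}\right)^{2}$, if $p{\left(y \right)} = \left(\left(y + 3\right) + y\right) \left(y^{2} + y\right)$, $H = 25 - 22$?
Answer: $154449$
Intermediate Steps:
$H = 3$ ($H = 25 - 22 = 3$)
$p{\left(y \right)} = \left(3 + 2 y\right) \left(y + y^{2}\right)$ ($p{\left(y \right)} = \left(\left(3 + y\right) + y\right) \left(y + y^{2}\right) = \left(3 + 2 y\right) \left(y + y^{2}\right)$)
$\left(H + p{\left(W \right)}\right)^{2} = \left(3 + 5 \left(3 + 2 \cdot 5^{2} + 5 \cdot 5\right)\right)^{2} = \left(3 + 5 \left(3 + 2 \cdot 25 + 25\right)\right)^{2} = \left(3 + 5 \left(3 + 50 + 25\right)\right)^{2} = \left(3 + 5 \cdot 78\right)^{2} = \left(3 + 390\right)^{2} = 393^{2} = 154449$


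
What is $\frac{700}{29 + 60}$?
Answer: $\frac{700}{89} \approx 7.8652$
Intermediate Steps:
$\frac{700}{29 + 60} = \frac{700}{89}$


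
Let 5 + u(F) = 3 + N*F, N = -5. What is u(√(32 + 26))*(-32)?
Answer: 64 + 160*√58 ≈ 1282.5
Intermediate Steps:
u(F) = -2 - 5*F (u(F) = -5 + (3 - 5*F) = -2 - 5*F)
u(√(32 + 26))*(-32) = (-2 - 5*√(32 + 26))*(-32) = (-2 - 5*√58)*(-32) = 64 + 160*√58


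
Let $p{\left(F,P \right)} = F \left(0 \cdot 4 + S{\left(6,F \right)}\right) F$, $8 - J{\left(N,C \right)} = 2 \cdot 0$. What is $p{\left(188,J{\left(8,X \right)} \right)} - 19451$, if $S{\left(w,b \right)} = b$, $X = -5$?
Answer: $6625221$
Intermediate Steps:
$J{\left(N,C \right)} = 8$ ($J{\left(N,C \right)} = 8 - 2 \cdot 0 = 8 - 0 = 8 + 0 = 8$)
$p{\left(F,P \right)} = F^{3}$ ($p{\left(F,P \right)} = F \left(0 \cdot 4 + F\right) F = F \left(0 + F\right) F = F F F = F^{2} F = F^{3}$)
$p{\left(188,J{\left(8,X \right)} \right)} - 19451 = 188^{3} - 19451 = 6644672 - 19451 = 6625221$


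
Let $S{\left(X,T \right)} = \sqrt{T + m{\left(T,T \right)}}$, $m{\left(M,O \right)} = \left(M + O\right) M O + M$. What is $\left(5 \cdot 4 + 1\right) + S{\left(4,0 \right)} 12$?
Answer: $21$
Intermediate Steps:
$m{\left(M,O \right)} = M + M O \left(M + O\right)$ ($m{\left(M,O \right)} = M \left(M + O\right) O + M = M O \left(M + O\right) + M = M + M O \left(M + O\right)$)
$S{\left(X,T \right)} = \sqrt{T + T \left(1 + 2 T^{2}\right)}$ ($S{\left(X,T \right)} = \sqrt{T + T \left(1 + T^{2} + T T\right)} = \sqrt{T + T \left(1 + T^{2} + T^{2}\right)} = \sqrt{T + T \left(1 + 2 T^{2}\right)}$)
$\left(5 \cdot 4 + 1\right) + S{\left(4,0 \right)} 12 = \left(5 \cdot 4 + 1\right) + \sqrt{2} \sqrt{0 + 0^{3}} \cdot 12 = \left(20 + 1\right) + \sqrt{2} \sqrt{0 + 0} \cdot 12 = 21 + \sqrt{2} \sqrt{0} \cdot 12 = 21 + \sqrt{2} \cdot 0 \cdot 12 = 21 + 0 \cdot 12 = 21 + 0 = 21$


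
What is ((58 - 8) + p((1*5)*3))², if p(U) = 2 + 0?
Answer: 2704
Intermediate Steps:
p(U) = 2
((58 - 8) + p((1*5)*3))² = ((58 - 8) + 2)² = (50 + 2)² = 52² = 2704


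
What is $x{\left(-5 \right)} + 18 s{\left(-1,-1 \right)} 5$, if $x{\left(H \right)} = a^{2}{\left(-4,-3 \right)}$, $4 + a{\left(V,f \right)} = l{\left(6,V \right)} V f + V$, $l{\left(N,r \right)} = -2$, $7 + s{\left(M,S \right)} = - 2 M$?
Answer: $574$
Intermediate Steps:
$s{\left(M,S \right)} = -7 - 2 M$
$a{\left(V,f \right)} = -4 + V - 2 V f$ ($a{\left(V,f \right)} = -4 + \left(- 2 V f + V\right) = -4 - \left(- V + 2 V f\right) = -4 + V - 2 V f$)
$x{\left(H \right)} = 1024$ ($x{\left(H \right)} = \left(-4 - 4 - \left(-8\right) \left(-3\right)\right)^{2} = \left(-4 - 4 - 24\right)^{2} = \left(-32\right)^{2} = 1024$)
$x{\left(-5 \right)} + 18 s{\left(-1,-1 \right)} 5 = 1024 + 18 \left(-7 - -2\right) 5 = 1024 + 18 \left(-7 + 2\right) 5 = 1024 + 18 \left(\left(-5\right) 5\right) = 1024 + 18 \left(-25\right) = 1024 - 450 = 574$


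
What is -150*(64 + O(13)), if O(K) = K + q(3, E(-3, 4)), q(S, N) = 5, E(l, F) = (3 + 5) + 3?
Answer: -12300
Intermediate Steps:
E(l, F) = 11 (E(l, F) = 8 + 3 = 11)
O(K) = 5 + K (O(K) = K + 5 = 5 + K)
-150*(64 + O(13)) = -150*(64 + (5 + 13)) = -150*(64 + 18) = -150*82 = -12300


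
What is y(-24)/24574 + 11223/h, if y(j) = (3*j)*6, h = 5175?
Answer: 15197689/7065025 ≈ 2.1511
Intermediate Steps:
y(j) = 18*j
y(-24)/24574 + 11223/h = (18*(-24))/24574 + 11223/5175 = -432*1/24574 + 11223*(1/5175) = -216/12287 + 1247/575 = 15197689/7065025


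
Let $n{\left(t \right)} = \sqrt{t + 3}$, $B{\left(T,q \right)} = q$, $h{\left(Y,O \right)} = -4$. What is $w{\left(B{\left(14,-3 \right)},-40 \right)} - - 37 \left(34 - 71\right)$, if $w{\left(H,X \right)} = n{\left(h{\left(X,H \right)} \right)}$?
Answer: $-1369 + i \approx -1369.0 + 1.0 i$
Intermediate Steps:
$n{\left(t \right)} = \sqrt{3 + t}$
$w{\left(H,X \right)} = i$ ($w{\left(H,X \right)} = \sqrt{3 - 4} = \sqrt{-1} = i$)
$w{\left(B{\left(14,-3 \right)},-40 \right)} - - 37 \left(34 - 71\right) = i - - 37 \left(34 - 71\right) = i - \left(-37\right) \left(-37\right) = i - 1369 = -1369 + i$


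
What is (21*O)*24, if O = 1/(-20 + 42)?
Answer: 252/11 ≈ 22.909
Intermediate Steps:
O = 1/22 ≈ 0.045455
(21*O)*24 = (21*(1/22))*24 = (21/22)*24 = 252/11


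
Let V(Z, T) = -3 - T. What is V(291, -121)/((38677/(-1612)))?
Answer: -190216/38677 ≈ -4.9181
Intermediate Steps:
V(291, -121)/((38677/(-1612))) = (-3 - 1*(-121))/((38677/(-1612))) = (-3 + 121)/((38677*(-1/1612))) = 118/(-38677/1612) = 118*(-1612/38677) = -190216/38677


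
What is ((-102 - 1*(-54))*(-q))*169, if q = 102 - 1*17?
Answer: 689520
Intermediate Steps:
q = 85 (q = 102 - 17 = 85)
((-102 - 1*(-54))*(-q))*169 = ((-102 - 1*(-54))*(-1*85))*169 = ((-102 + 54)*(-85))*169 = -48*(-85)*169 = 4080*169 = 689520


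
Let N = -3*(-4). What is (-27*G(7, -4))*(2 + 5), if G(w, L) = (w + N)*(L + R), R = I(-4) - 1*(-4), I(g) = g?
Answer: 14364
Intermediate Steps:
N = 12
R = 0 (R = -4 - 1*(-4) = -4 + 4 = 0)
G(w, L) = L*(12 + w) (G(w, L) = (w + 12)*(L + 0) = (12 + w)*L = L*(12 + w))
(-27*G(7, -4))*(2 + 5) = (-(-108)*(12 + 7))*(2 + 5) = -(-108)*19*7 = -27*(-76)*7 = 2052*7 = 14364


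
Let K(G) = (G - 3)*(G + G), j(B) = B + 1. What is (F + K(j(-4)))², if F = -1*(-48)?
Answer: 7056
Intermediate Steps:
F = 48
j(B) = 1 + B
K(G) = 2*G*(-3 + G) (K(G) = (-3 + G)*(2*G) = 2*G*(-3 + G))
(F + K(j(-4)))² = (48 + 2*(1 - 4)*(-3 + (1 - 4)))² = (48 + 2*(-3)*(-3 - 3))² = (48 + 2*(-3)*(-6))² = (48 + 36)² = 84² = 7056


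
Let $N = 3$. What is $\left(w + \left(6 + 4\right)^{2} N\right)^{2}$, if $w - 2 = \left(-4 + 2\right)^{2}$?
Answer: $93636$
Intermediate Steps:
$w = 6$ ($w = 2 + \left(-4 + 2\right)^{2} = 2 + \left(-2\right)^{2} = 2 + 4 = 6$)
$\left(w + \left(6 + 4\right)^{2} N\right)^{2} = \left(6 + \left(6 + 4\right)^{2} \cdot 3\right)^{2} = \left(6 + 10^{2} \cdot 3\right)^{2} = \left(6 + 100 \cdot 3\right)^{2} = \left(6 + 300\right)^{2} = 306^{2} = 93636$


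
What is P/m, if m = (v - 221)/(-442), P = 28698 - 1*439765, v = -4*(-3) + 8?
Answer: -181691614/201 ≈ -9.0394e+5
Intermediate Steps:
v = 20 (v = 12 + 8 = 20)
P = -411067 (P = 28698 - 439765 = -411067)
m = 201/442 (m = (20 - 221)/(-442) = -201*(-1/442) = 201/442 ≈ 0.45475)
P/m = -411067/201/442 = -411067*442/201 = -181691614/201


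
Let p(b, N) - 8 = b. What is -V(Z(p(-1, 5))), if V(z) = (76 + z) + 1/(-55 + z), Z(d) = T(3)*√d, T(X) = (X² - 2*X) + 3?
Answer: -210693/2773 - 16632*√7/2773 ≈ -91.849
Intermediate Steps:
T(X) = 3 + X² - 2*X
p(b, N) = 8 + b
Z(d) = 6*√d (Z(d) = (3 + 3² - 2*3)*√d = (3 + 9 - 6)*√d = 6*√d)
V(z) = 76 + z + 1/(-55 + z)
-V(Z(p(-1, 5))) = -(-4179 + (6*√(8 - 1))² + 21*(6*√(8 - 1)))/(-55 + 6*√(8 - 1)) = -(-4179 + (6*√7)² + 21*(6*√7))/(-55 + 6*√7) = -(-4179 + 252 + 126*√7)/(-55 + 6*√7) = -(-3927 + 126*√7)/(-55 + 6*√7)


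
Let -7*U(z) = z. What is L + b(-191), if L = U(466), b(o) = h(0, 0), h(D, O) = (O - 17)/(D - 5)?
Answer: -2211/35 ≈ -63.171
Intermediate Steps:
h(D, O) = (-17 + O)/(-5 + D)
b(o) = 17/5 (b(o) = (-17 + 0)/(-5 + 0) = -17/(-5) = -1/5*(-17) = 17/5)
U(z) = -z/7
L = -466/7 (L = -1/7*466 = -466/7 ≈ -66.571)
L + b(-191) = -466/7 + 17/5 = -2211/35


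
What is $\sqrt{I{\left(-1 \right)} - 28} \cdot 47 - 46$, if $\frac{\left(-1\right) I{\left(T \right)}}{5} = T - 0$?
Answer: $-46 + 47 i \sqrt{23} \approx -46.0 + 225.4 i$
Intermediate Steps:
$I{\left(T \right)} = - 5 T$ ($I{\left(T \right)} = - 5 \left(T - 0\right) = - 5 \left(T + 0\right) = - 5 T$)
$\sqrt{I{\left(-1 \right)} - 28} \cdot 47 - 46 = \sqrt{\left(-5\right) \left(-1\right) - 28} \cdot 47 - 46 = \sqrt{5 - 28} \cdot 47 - 46 = \sqrt{-23} \cdot 47 - 46 = i \sqrt{23} \cdot 47 - 46 = 47 i \sqrt{23} - 46 = -46 + 47 i \sqrt{23}$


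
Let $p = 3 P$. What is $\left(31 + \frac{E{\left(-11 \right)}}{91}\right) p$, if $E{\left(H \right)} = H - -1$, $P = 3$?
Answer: $\frac{25299}{91} \approx 278.01$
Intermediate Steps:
$p = 9$ ($p = 3 \cdot 3 = 9$)
$E{\left(H \right)} = 1 + H$ ($E{\left(H \right)} = H + 1 = 1 + H$)
$\left(31 + \frac{E{\left(-11 \right)}}{91}\right) p = \left(31 + \frac{1 - 11}{91}\right) 9 = \left(31 - \frac{10}{91}\right) 9 = \frac{2811}{91} \cdot 9 = \frac{25299}{91}$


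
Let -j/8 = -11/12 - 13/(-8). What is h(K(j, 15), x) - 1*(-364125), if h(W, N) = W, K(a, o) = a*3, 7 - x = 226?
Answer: 364108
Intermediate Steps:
j = -17/3 (j = -8*(-11/12 - 13/(-8)) = -8*(-11*1/12 - 13*(-⅛)) = -8*(-11/12 + 13/8) = -8*17/24 = -17/3 ≈ -5.6667)
x = -219 (x = 7 - 1*226 = 7 - 226 = -219)
K(a, o) = 3*a
h(K(j, 15), x) - 1*(-364125) = 3*(-17/3) - 1*(-364125) = -17 + 364125 = 364108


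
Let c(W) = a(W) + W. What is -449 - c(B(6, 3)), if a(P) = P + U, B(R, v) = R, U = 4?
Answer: -465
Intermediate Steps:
a(P) = 4 + P (a(P) = P + 4 = 4 + P)
c(W) = 4 + 2*W (c(W) = (4 + W) + W = 4 + 2*W)
-449 - c(B(6, 3)) = -449 - (4 + 2*6) = -449 - (4 + 12) = -449 - 1*16 = -449 - 16 = -465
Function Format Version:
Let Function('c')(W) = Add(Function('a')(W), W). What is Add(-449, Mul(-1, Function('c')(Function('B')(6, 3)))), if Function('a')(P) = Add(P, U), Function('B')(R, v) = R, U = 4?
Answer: -465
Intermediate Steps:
Function('a')(P) = Add(4, P) (Function('a')(P) = Add(P, 4) = Add(4, P))
Function('c')(W) = Add(4, Mul(2, W)) (Function('c')(W) = Add(Add(4, W), W) = Add(4, Mul(2, W)))
Add(-449, Mul(-1, Function('c')(Function('B')(6, 3)))) = Add(-449, Mul(-1, Add(4, Mul(2, 6)))) = Add(-449, Mul(-1, Add(4, 12))) = Add(-449, Mul(-1, 16)) = Add(-449, -16) = -465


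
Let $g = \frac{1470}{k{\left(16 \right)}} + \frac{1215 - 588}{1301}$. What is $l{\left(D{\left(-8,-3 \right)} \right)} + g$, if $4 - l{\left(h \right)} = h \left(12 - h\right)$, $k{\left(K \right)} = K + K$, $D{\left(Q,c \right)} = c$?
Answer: $\frac{1986251}{20816} \approx 95.419$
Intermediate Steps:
$k{\left(K \right)} = 2 K$
$l{\left(h \right)} = 4 - h \left(12 - h\right)$
$g = \frac{966267}{20816}$ ($g = \frac{1470}{2 \cdot 16} + \frac{1215 - 588}{1301} = \frac{1470}{32} + \left(1215 - 588\right) \frac{1}{1301} = 1470 \cdot \frac{1}{32} + 627 \cdot \frac{1}{1301} = \frac{735}{16} + \frac{627}{1301} = \frac{966267}{20816} \approx 46.419$)
$l{\left(D{\left(-8,-3 \right)} \right)} + g = \left(4 + \left(-3\right)^{2} - -36\right) + \frac{966267}{20816} = \left(4 + 9 + 36\right) + \frac{966267}{20816} = 49 + \frac{966267}{20816} = \frac{1986251}{20816}$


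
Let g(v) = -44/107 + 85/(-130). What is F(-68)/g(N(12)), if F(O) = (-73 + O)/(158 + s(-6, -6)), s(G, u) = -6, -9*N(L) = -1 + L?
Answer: 196131/225188 ≈ 0.87097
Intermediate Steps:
N(L) = ⅑ - L/9 (N(L) = -(-1 + L)/9 = ⅑ - L/9)
g(v) = -2963/2782 (g(v) = -44*1/107 + 85*(-1/130) = -44/107 - 17/26 = -2963/2782)
F(O) = -73/152 + O/152 (F(O) = (-73 + O)/(158 - 6) = (-73 + O)/152 = (-73 + O)*(1/152) = -73/152 + O/152)
F(-68)/g(N(12)) = (-73/152 + (1/152)*(-68))/(-2963/2782) = (-73/152 - 17/38)*(-2782/2963) = -141/152*(-2782/2963) = 196131/225188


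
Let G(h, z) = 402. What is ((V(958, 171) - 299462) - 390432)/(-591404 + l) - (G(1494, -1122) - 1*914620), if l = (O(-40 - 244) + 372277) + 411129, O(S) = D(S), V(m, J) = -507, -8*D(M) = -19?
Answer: 1404265322422/1536035 ≈ 9.1421e+5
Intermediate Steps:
D(M) = 19/8 (D(M) = -⅛*(-19) = 19/8)
O(S) = 19/8
l = 6267267/8 (l = (19/8 + 372277) + 411129 = 2978235/8 + 411129 = 6267267/8 ≈ 7.8341e+5)
((V(958, 171) - 299462) - 390432)/(-591404 + l) - (G(1494, -1122) - 1*914620) = ((-507 - 299462) - 390432)/(-591404 + 6267267/8) - (402 - 1*914620) = (-299969 - 390432)/(1536035/8) - (402 - 914620) = -690401*8/1536035 - 1*(-914218) = -5523208/1536035 + 914218 = 1404265322422/1536035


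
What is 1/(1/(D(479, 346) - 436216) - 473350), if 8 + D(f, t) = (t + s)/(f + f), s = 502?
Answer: -208950872/98906895261679 ≈ -2.1126e-6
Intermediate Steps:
D(f, t) = -8 + (502 + t)/(2*f) (D(f, t) = -8 + (t + 502)/(f + f) = -8 + (502 + t)/((2*f)) = -8 + (502 + t)*(1/(2*f)) = -8 + (502 + t)/(2*f))
1/(1/(D(479, 346) - 436216) - 473350) = 1/(1/((½)*(502 + 346 - 16*479)/479 - 436216) - 473350) = 1/(1/((½)*(1/479)*(502 + 346 - 7664) - 436216) - 473350) = 1/(1/((½)*(1/479)*(-6816) - 436216) - 473350) = 1/(1/(-3408/479 - 436216) - 473350) = 1/(1/(-208950872/479) - 473350) = 1/(-479/208950872 - 473350) = 1/(-98906895261679/208950872) = -208950872/98906895261679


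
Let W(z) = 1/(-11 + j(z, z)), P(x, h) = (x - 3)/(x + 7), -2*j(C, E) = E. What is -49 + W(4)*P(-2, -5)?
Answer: -636/13 ≈ -48.923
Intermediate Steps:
j(C, E) = -E/2
P(x, h) = (-3 + x)/(7 + x)
W(z) = 1/(-11 - z/2)
-49 + W(4)*P(-2, -5) = -49 + (-2/(22 + 4))*((-3 - 2)/(7 - 2)) = -49 + (-2/26)*(-5/5) = -49 + (-2*1/26)*((⅕)*(-5)) = -49 - 1/13*(-1) = -49 + 1/13 = -636/13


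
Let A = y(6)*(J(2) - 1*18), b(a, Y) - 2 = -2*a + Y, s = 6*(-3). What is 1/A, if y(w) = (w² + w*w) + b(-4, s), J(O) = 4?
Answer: -1/896 ≈ -0.0011161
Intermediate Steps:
s = -18
b(a, Y) = 2 + Y - 2*a (b(a, Y) = 2 + (-2*a + Y) = 2 + (Y - 2*a) = 2 + Y - 2*a)
y(w) = -8 + 2*w² (y(w) = (w² + w*w) + (2 - 18 - 2*(-4)) = (w² + w²) + (2 - 18 + 8) = 2*w² - 8 = -8 + 2*w²)
A = -896 (A = (-8 + 2*6²)*(4 - 1*18) = (-8 + 2*36)*(4 - 18) = (-8 + 72)*(-14) = 64*(-14) = -896)
1/A = 1/(-896) = -1/896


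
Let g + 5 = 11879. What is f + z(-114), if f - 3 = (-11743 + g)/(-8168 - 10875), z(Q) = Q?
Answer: -2113904/19043 ≈ -111.01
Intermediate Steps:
g = 11874 (g = -5 + 11879 = 11874)
f = 56998/19043 (f = 3 + (-11743 + 11874)/(-8168 - 10875) = 3 + 131/(-19043) = 3 + 131*(-1/19043) = 3 - 131/19043 = 56998/19043 ≈ 2.9931)
f + z(-114) = 56998/19043 - 114 = -2113904/19043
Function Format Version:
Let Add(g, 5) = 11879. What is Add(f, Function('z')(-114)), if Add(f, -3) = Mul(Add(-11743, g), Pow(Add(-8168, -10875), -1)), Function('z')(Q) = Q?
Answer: Rational(-2113904, 19043) ≈ -111.01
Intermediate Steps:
g = 11874 (g = Add(-5, 11879) = 11874)
f = Rational(56998, 19043) (f = Add(3, Mul(Add(-11743, 11874), Pow(Add(-8168, -10875), -1))) = Add(3, Mul(131, Pow(-19043, -1))) = Add(3, Mul(131, Rational(-1, 19043))) = Add(3, Rational(-131, 19043)) = Rational(56998, 19043) ≈ 2.9931)
Add(f, Function('z')(-114)) = Add(Rational(56998, 19043), -114) = Rational(-2113904, 19043)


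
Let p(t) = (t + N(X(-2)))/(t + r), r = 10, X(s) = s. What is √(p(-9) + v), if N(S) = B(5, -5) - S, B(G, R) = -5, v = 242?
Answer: √230 ≈ 15.166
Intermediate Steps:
N(S) = -5 - S
p(t) = (-3 + t)/(10 + t) (p(t) = (t + (-5 - 1*(-2)))/(t + 10) = (t + (-5 + 2))/(10 + t) = (t - 3)/(10 + t) = (-3 + t)/(10 + t))
√(p(-9) + v) = √((-3 - 9)/(10 - 9) + 242) = √(-12/1 + 242) = √(1*(-12) + 242) = √(-12 + 242) = √230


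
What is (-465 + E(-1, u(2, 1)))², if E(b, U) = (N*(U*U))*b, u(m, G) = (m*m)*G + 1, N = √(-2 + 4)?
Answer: 217475 + 23250*√2 ≈ 2.5036e+5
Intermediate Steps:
N = √2 ≈ 1.4142
u(m, G) = 1 + G*m² (u(m, G) = m²*G + 1 = G*m² + 1 = 1 + G*m²)
E(b, U) = b*√2*U² (E(b, U) = (√2*(U*U))*b = (√2*U²)*b = b*√2*U²)
(-465 + E(-1, u(2, 1)))² = (-465 - √2*(1 + 1*2²)²)² = (-465 - √2*(1 + 1*4)²)² = (-465 - √2*(1 + 4)²)² = (-465 - 1*√2*5²)² = (-465 - 1*√2*25)² = (-465 - 25*√2)²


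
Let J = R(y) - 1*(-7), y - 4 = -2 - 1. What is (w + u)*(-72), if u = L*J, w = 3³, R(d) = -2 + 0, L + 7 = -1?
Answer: 936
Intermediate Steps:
y = 1 (y = 4 + (-2 - 1) = 4 - 3 = 1)
L = -8 (L = -7 - 1 = -8)
R(d) = -2
J = 5 (J = -2 - 1*(-7) = -2 + 7 = 5)
w = 27
u = -40 (u = -8*5 = -40)
(w + u)*(-72) = (27 - 40)*(-72) = -13*(-72) = 936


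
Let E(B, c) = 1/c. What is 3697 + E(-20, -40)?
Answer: 147879/40 ≈ 3697.0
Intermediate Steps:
3697 + E(-20, -40) = 3697 + 1/(-40) = 3697 - 1/40 = 147879/40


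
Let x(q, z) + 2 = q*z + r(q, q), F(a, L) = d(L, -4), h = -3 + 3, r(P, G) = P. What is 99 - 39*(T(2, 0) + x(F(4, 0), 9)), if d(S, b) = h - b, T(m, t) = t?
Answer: -1383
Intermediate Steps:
h = 0
d(S, b) = -b (d(S, b) = 0 - b = -b)
F(a, L) = 4 (F(a, L) = -1*(-4) = 4)
x(q, z) = -2 + q + q*z (x(q, z) = -2 + (q*z + q) = -2 + (q + q*z) = -2 + q + q*z)
99 - 39*(T(2, 0) + x(F(4, 0), 9)) = 99 - 39*(0 + (-2 + 4 + 4*9)) = 99 - 39*(0 + (-2 + 4 + 36)) = 99 - 39*(0 + 38) = 99 - 39*38 = 99 - 1482 = -1383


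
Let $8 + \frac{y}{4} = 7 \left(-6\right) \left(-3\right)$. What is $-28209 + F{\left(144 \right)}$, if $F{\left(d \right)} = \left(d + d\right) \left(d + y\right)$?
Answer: $149199$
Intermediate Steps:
$y = 472$ ($y = -32 + 4 \cdot 7 \left(-6\right) \left(-3\right) = -32 + 4 \left(\left(-42\right) \left(-3\right)\right) = -32 + 4 \cdot 126 = -32 + 504 = 472$)
$F{\left(d \right)} = 2 d \left(472 + d\right)$ ($F{\left(d \right)} = \left(d + d\right) \left(d + 472\right) = 2 d \left(472 + d\right)$)
$-28209 + F{\left(144 \right)} = -28209 + 2 \cdot 144 \left(472 + 144\right) = -28209 + 2 \cdot 144 \cdot 616 = -28209 + 177408 = 149199$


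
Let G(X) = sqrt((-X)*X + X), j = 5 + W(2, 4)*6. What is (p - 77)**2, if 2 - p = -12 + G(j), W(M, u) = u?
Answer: 3157 + 252*I*sqrt(203) ≈ 3157.0 + 3590.4*I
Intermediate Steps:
j = 29 (j = 5 + 4*6 = 5 + 24 = 29)
G(X) = sqrt(X - X**2) (G(X) = sqrt(-X**2 + X) = sqrt(X - X**2))
p = 14 - 2*I*sqrt(203) (p = 2 - (-12 + sqrt(29*(1 - 1*29))) = 2 - (-12 + sqrt(29*(1 - 29))) = 2 - (-12 + sqrt(29*(-28))) = 2 - (-12 + sqrt(-812)) = 2 - (-12 + 2*I*sqrt(203)) = 2 + (12 - 2*I*sqrt(203)) = 14 - 2*I*sqrt(203) ≈ 14.0 - 28.496*I)
(p - 77)**2 = ((14 - 2*I*sqrt(203)) - 77)**2 = (-63 - 2*I*sqrt(203))**2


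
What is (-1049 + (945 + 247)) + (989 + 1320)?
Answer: 2452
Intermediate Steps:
(-1049 + (945 + 247)) + (989 + 1320) = (-1049 + 1192) + 2309 = 143 + 2309 = 2452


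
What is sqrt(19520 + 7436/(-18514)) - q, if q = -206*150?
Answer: 30900 + sqrt(1672674378954)/9257 ≈ 31040.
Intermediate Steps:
q = -30900
sqrt(19520 + 7436/(-18514)) - q = sqrt(19520 + 7436/(-18514)) - 1*(-30900) = sqrt(19520 + 7436*(-1/18514)) + 30900 = sqrt(19520 - 3718/9257) + 30900 = sqrt(180692922/9257) + 30900 = sqrt(1672674378954)/9257 + 30900 = 30900 + sqrt(1672674378954)/9257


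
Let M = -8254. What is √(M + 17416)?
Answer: 3*√1018 ≈ 95.718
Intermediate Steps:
√(M + 17416) = √(-8254 + 17416) = √9162 = 3*√1018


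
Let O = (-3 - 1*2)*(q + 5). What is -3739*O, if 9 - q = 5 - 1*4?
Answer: 243035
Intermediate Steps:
q = 8 (q = 9 - (5 - 1*4) = 9 - (5 - 4) = 9 - 1*1 = 9 - 1 = 8)
O = -65 (O = (-3 - 1*2)*(8 + 5) = (-3 - 2)*13 = -5*13 = -65)
-3739*O = -3739*(-65) = 243035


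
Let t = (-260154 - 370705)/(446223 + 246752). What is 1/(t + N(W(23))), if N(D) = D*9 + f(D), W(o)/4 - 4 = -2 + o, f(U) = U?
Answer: 13075/13063097 ≈ 0.0010009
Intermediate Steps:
t = -11903/13075 (t = -630859/692975 = -630859*1/692975 = -11903/13075 ≈ -0.91036)
W(o) = 8 + 4*o (W(o) = 16 + 4*(-2 + o) = 16 + (-8 + 4*o) = 8 + 4*o)
N(D) = 10*D (N(D) = D*9 + D = 9*D + D = 10*D)
1/(t + N(W(23))) = 1/(-11903/13075 + 10*(8 + 4*23)) = 1/(-11903/13075 + 10*(8 + 92)) = 1/(-11903/13075 + 10*100) = 1/(-11903/13075 + 1000) = 1/(13063097/13075) = 13075/13063097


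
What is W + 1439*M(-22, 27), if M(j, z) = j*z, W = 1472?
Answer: -853294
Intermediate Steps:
W + 1439*M(-22, 27) = 1472 + 1439*(-22*27) = 1472 + 1439*(-594) = 1472 - 854766 = -853294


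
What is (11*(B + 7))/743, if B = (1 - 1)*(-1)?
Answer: 77/743 ≈ 0.10363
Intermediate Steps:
B = 0 (B = 0*(-1) = 0)
(11*(B + 7))/743 = (11*(0 + 7))/743 = (11*7)*(1/743) = 77*(1/743) = 77/743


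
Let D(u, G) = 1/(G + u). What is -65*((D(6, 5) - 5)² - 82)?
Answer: 455390/121 ≈ 3763.6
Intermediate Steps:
-65*((D(6, 5) - 5)² - 82) = -65*((1/(5 + 6) - 5)² - 82) = -65*((1/11 - 5)² - 82) = -65*((-54/11)² - 82) = -65*(2916/121 - 82) = -65*(-7006/121) = 455390/121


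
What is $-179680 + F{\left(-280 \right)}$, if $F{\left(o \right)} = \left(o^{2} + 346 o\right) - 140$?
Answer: $-198300$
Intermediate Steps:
$F{\left(o \right)} = -140 + o^{2} + 346 o$
$-179680 + F{\left(-280 \right)} = -179680 + \left(-140 + \left(-280\right)^{2} + 346 \left(-280\right)\right) = -179680 - 18620 = -198300$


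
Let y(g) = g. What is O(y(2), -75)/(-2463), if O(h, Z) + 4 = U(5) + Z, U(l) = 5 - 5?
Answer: 79/2463 ≈ 0.032075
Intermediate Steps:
U(l) = 0
O(h, Z) = -4 + Z (O(h, Z) = -4 + (0 + Z) = -4 + Z)
O(y(2), -75)/(-2463) = (-4 - 75)/(-2463) = -79*(-1/2463) = 79/2463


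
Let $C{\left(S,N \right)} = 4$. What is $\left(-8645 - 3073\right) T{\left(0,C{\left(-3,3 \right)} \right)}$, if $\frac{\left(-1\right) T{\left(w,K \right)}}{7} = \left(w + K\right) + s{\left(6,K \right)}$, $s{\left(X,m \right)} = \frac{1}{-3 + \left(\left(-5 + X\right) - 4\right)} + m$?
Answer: $642537$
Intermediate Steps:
$s{\left(X,m \right)} = m + \frac{1}{-12 + X}$ ($s{\left(X,m \right)} = \frac{1}{-3 + \left(-9 + X\right)} + m = \frac{1}{-12 + X} + m = m + \frac{1}{-12 + X}$)
$T{\left(w,K \right)} = \frac{7}{6} - 14 K - 7 w$ ($T{\left(w,K \right)} = - 7 \left(\left(w + K\right) + \frac{1 - 12 K + 6 K}{-12 + 6}\right) = - 7 \left(\left(K + w\right) + \frac{1 - 6 K}{-6}\right) = - 7 \left(\left(K + w\right) - \frac{1 - 6 K}{6}\right) = - 7 \left(\left(K + w\right) + \left(- \frac{1}{6} + K\right)\right) = - 7 \left(- \frac{1}{6} + w + 2 K\right) = \frac{7}{6} - 14 K - 7 w$)
$\left(-8645 - 3073\right) T{\left(0,C{\left(-3,3 \right)} \right)} = \left(-8645 - 3073\right) \left(\frac{7}{6} - 56 - 0\right) = \left(-8645 - 3073\right) \left(\frac{7}{6} - 56 + 0\right) = \left(-11718\right) \left(- \frac{329}{6}\right) = 642537$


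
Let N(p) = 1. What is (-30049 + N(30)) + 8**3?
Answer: -29536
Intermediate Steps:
(-30049 + N(30)) + 8**3 = (-30049 + 1) + 8**3 = -30048 + 512 = -29536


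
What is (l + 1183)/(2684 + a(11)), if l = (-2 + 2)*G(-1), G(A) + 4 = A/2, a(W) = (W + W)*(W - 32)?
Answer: 1183/2222 ≈ 0.53240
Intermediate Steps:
a(W) = 2*W*(-32 + W) (a(W) = (2*W)*(-32 + W) = 2*W*(-32 + W))
G(A) = -4 + A/2
l = 0 (l = (-2 + 2)*(-4 + (½)*(-1)) = 0*(-4 - ½) = 0*(-9/2) = 0)
(l + 1183)/(2684 + a(11)) = (0 + 1183)/(2684 + 2*11*(-32 + 11)) = 1183/(2684 + 2*11*(-21)) = 1183/(2684 - 462) = 1183/2222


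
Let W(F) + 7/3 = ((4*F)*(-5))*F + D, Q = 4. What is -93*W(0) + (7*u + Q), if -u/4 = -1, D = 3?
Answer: -30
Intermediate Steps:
u = 4 (u = -4*(-1) = 4)
W(F) = ⅔ - 20*F² (W(F) = -7/3 + (((4*F)*(-5))*F + 3) = -7/3 + ((-20*F)*F + 3) = -7/3 + (-20*F² + 3) = -7/3 + (3 - 20*F²) = ⅔ - 20*F²)
-93*W(0) + (7*u + Q) = -93*(⅔ - 20*0²) + (7*4 + 4) = -93*(⅔ - 20*0) + (28 + 4) = -93*(⅔ + 0) + 32 = -93*⅔ + 32 = -62 + 32 = -30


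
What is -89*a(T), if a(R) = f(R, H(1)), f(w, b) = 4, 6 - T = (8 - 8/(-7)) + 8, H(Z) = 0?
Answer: -356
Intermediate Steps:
T = -78/7 (T = 6 - ((8 - 8/(-7)) + 8) = 6 - ((8 - 8*(-1/7)) + 8) = 6 - ((8 + 8/7) + 8) = 6 - (64/7 + 8) = 6 - 1*120/7 = 6 - 120/7 = -78/7 ≈ -11.143)
a(R) = 4
-89*a(T) = -89*4 = -356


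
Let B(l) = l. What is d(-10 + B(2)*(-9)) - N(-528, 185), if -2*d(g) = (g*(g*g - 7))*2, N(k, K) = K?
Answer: 21571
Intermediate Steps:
d(g) = -g*(-7 + g**2) (d(g) = -g*(g*g - 7)*2/2 = -g*(g**2 - 7)*2/2 = -g*(-7 + g**2)*2/2 = -g*(-7 + g**2))
d(-10 + B(2)*(-9)) - N(-528, 185) = (-10 + 2*(-9))*(7 - (-10 + 2*(-9))**2) - 1*185 = (-10 - 18)*(7 - (-10 - 18)**2) - 185 = -28*(7 - 1*(-28)**2) - 185 = -28*(7 - 1*784) - 185 = -28*(7 - 784) - 185 = -28*(-777) - 185 = 21756 - 185 = 21571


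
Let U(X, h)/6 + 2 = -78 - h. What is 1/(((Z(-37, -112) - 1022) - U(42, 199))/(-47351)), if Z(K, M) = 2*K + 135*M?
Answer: 47351/14542 ≈ 3.2562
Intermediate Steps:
U(X, h) = -480 - 6*h (U(X, h) = -12 + 6*(-78 - h) = -12 + (-468 - 6*h) = -480 - 6*h)
1/(((Z(-37, -112) - 1022) - U(42, 199))/(-47351)) = 1/((((2*(-37) + 135*(-112)) - 1022) - (-480 - 6*199))/(-47351)) = 1/((((-74 - 15120) - 1022) - (-480 - 1194))*(-1/47351)) = 1/(((-15194 - 1022) - 1*(-1674))*(-1/47351)) = 1/((-16216 + 1674)*(-1/47351)) = 1/(-14542*(-1/47351)) = 1/(14542/47351) = 47351/14542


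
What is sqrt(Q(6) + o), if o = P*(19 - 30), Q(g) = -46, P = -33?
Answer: sqrt(317) ≈ 17.805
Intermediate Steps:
o = 363 (o = -33*(19 - 30) = -33*(-11) = 363)
sqrt(Q(6) + o) = sqrt(-46 + 363) = sqrt(317)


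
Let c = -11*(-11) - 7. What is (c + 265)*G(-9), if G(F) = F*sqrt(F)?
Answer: -10233*I ≈ -10233.0*I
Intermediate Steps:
c = 114 (c = 121 - 7 = 114)
G(F) = F**(3/2)
(c + 265)*G(-9) = (114 + 265)*(-9)**(3/2) = 379*(-27*I) = -10233*I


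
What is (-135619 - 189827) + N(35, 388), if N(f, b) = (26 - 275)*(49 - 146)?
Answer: -301293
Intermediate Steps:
N(f, b) = 24153 (N(f, b) = -249*(-97) = 24153)
(-135619 - 189827) + N(35, 388) = (-135619 - 189827) + 24153 = -325446 + 24153 = -301293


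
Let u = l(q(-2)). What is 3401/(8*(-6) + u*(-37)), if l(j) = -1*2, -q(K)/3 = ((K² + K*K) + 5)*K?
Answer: 3401/26 ≈ 130.81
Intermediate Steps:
q(K) = -3*K*(5 + 2*K²) (q(K) = -3*((K² + K*K) + 5)*K = -3*((K² + K²) + 5)*K = -3*(2*K² + 5)*K = -3*(5 + 2*K²)*K = -3*K*(5 + 2*K²))
l(j) = -2
u = -2
3401/(8*(-6) + u*(-37)) = 3401/(8*(-6) - 2*(-37)) = 3401/(-48 + 74) = 3401/26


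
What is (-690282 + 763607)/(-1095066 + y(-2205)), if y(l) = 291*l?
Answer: -10475/248103 ≈ -0.042220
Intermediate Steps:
(-690282 + 763607)/(-1095066 + y(-2205)) = (-690282 + 763607)/(-1095066 + 291*(-2205)) = 73325/(-1095066 - 641655) = 73325/(-1736721) = 73325*(-1/1736721) = -10475/248103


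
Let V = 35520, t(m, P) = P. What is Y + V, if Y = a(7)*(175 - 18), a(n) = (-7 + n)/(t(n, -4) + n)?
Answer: 35520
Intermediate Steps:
a(n) = (-7 + n)/(-4 + n)
Y = 0 (Y = ((-7 + 7)/(-4 + 7))*(175 - 18) = (0/3)*157 = ((⅓)*0)*157 = 0*157 = 0)
Y + V = 0 + 35520 = 35520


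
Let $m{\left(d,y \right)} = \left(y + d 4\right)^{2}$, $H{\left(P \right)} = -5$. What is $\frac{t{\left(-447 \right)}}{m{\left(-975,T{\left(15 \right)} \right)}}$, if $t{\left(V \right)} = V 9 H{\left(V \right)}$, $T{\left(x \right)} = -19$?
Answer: $\frac{20115}{15358561} \approx 0.0013097$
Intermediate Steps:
$m{\left(d,y \right)} = \left(y + 4 d\right)^{2}$
$t{\left(V \right)} = - 45 V$ ($t{\left(V \right)} = V 9 \left(-5\right) = 9 V \left(-5\right) = - 45 V$)
$\frac{t{\left(-447 \right)}}{m{\left(-975,T{\left(15 \right)} \right)}} = \frac{\left(-45\right) \left(-447\right)}{\left(-19 + 4 \left(-975\right)\right)^{2}} = \frac{20115}{\left(-19 - 3900\right)^{2}} = \frac{20115}{\left(-3919\right)^{2}} = \frac{20115}{15358561}$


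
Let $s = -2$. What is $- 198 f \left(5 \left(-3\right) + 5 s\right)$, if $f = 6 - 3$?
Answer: $14850$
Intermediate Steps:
$f = 3$ ($f = 6 - 3 = 3$)
$- 198 f \left(5 \left(-3\right) + 5 s\right) = \left(-198\right) 3 \left(5 \left(-3\right) + 5 \left(-2\right)\right) = - 594 \left(-15 - 10\right) = \left(-594\right) \left(-25\right) = 14850$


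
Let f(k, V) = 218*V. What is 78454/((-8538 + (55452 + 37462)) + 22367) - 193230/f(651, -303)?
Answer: 4301358401/1175133687 ≈ 3.6603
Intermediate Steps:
78454/((-8538 + (55452 + 37462)) + 22367) - 193230/f(651, -303) = 78454/((-8538 + (55452 + 37462)) + 22367) - 193230/(218*(-303)) = 78454/((-8538 + 92914) + 22367) - 193230/(-66054) = 78454/(84376 + 22367) - 193230*(-1/66054) = 78454/106743 + 32205/11009 = 4301358401/1175133687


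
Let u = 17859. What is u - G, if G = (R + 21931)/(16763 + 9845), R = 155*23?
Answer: 59395847/3326 ≈ 17858.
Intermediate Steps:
R = 3565
G = 3187/3326 (G = (3565 + 21931)/(16763 + 9845) = 25496/26608 = 25496*(1/26608) = 3187/3326 ≈ 0.95821)
u - G = 17859 - 1*3187/3326 = 17859 - 3187/3326 = 59395847/3326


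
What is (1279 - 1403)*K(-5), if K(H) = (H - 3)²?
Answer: -7936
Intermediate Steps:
K(H) = (-3 + H)²
(1279 - 1403)*K(-5) = (1279 - 1403)*(-3 - 5)² = -124*(-8)² = -124*64 = -7936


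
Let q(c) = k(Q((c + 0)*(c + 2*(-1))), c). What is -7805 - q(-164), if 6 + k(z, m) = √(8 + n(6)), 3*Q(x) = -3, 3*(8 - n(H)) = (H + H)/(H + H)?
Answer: -7799 - √141/3 ≈ -7803.0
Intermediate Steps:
n(H) = 23/3 (n(H) = 8 - (H + H)/(3*(H + H)) = 8 - 2*H/(3*(2*H)) = 8 - 2*H*1/(2*H)/3 = 8 - ⅓*1 = 8 - ⅓ = 23/3)
Q(x) = -1 (Q(x) = (⅓)*(-3) = -1)
k(z, m) = -6 + √141/3 (k(z, m) = -6 + √(8 + 23/3) = -6 + √(47/3) = -6 + √141/3)
q(c) = -6 + √141/3
-7805 - q(-164) = -7805 - (-6 + √141/3) = -7805 + (6 - √141/3) = -7799 - √141/3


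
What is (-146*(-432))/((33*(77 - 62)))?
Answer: 7008/55 ≈ 127.42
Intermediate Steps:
(-146*(-432))/((33*(77 - 62))) = 63072/((33*15)) = 63072/495 = 63072*(1/495) = 7008/55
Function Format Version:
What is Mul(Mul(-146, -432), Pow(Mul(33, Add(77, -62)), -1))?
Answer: Rational(7008, 55) ≈ 127.42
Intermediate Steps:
Mul(Mul(-146, -432), Pow(Mul(33, Add(77, -62)), -1)) = Mul(63072, Pow(Mul(33, 15), -1)) = Mul(63072, Pow(495, -1)) = Mul(63072, Rational(1, 495)) = Rational(7008, 55)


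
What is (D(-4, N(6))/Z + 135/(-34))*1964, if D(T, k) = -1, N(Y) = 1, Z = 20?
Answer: -671197/85 ≈ -7896.4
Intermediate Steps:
(D(-4, N(6))/Z + 135/(-34))*1964 = (-1/20 + 135/(-34))*1964 = (-1*1/20 + 135*(-1/34))*1964 = (-1/20 - 135/34)*1964 = -1367/340*1964 = -671197/85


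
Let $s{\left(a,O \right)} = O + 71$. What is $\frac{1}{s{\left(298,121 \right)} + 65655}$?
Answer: $\frac{1}{65847} \approx 1.5187 \cdot 10^{-5}$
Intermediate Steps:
$s{\left(a,O \right)} = 71 + O$
$\frac{1}{s{\left(298,121 \right)} + 65655} = \frac{1}{\left(71 + 121\right) + 65655} = \frac{1}{192 + 65655} = \frac{1}{65847}$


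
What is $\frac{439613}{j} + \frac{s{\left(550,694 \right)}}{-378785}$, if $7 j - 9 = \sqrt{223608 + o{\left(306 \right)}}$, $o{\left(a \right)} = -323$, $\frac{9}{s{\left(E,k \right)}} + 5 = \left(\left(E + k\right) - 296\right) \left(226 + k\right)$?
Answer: $- \frac{9149503413605540661}{73737501946786700} + \frac{3077291 \sqrt{223285}}{223204} \approx 6390.6$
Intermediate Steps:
$s{\left(E,k \right)} = \frac{9}{-5 + \left(226 + k\right) \left(-296 + E + k\right)}$ ($s{\left(E,k \right)} = \frac{9}{-5 + \left(\left(E + k\right) - 296\right) \left(226 + k\right)} = \frac{9}{-5 + \left(-296 + E + k\right) \left(226 + k\right)} = \frac{9}{-5 + \left(226 + k\right) \left(-296 + E + k\right)}$)
$j = \frac{9}{7} + \frac{\sqrt{223285}}{7}$ ($j = \frac{9}{7} + \frac{\sqrt{223608 - 323}}{7} = \frac{9}{7} + \frac{\sqrt{223285}}{7} \approx 68.79$)
$\frac{439613}{j} + \frac{s{\left(550,694 \right)}}{-378785} = \frac{439613}{\frac{9}{7} + \frac{\sqrt{223285}}{7}} + \frac{9 \frac{1}{-66901 + 694^{2} - 48580 + 226 \cdot 550 + 550 \cdot 694}}{-378785} = \frac{439613}{\frac{9}{7} + \frac{\sqrt{223285}}{7}} + \frac{9}{-66901 + 481636 - 48580 + 124300 + 381700} \left(- \frac{1}{378785}\right) = \frac{439613}{\frac{9}{7} + \frac{\sqrt{223285}}{7}} + \frac{9}{872155} \left(- \frac{1}{378785}\right) = \frac{439613}{\frac{9}{7} + \frac{\sqrt{223285}}{7}} - \frac{9}{330359231675} = - \frac{9}{330359231675} + \frac{439613}{\frac{9}{7} + \frac{\sqrt{223285}}{7}}$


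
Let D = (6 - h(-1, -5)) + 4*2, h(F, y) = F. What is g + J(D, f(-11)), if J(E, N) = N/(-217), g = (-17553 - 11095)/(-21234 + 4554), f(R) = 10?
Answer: 756227/452445 ≈ 1.6714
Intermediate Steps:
D = 15 (D = (6 - 1*(-1)) + 4*2 = (6 + 1) + 8 = 7 + 8 = 15)
g = 3581/2085 (g = -28648/(-16680) = -28648*(-1/16680) = 3581/2085 ≈ 1.7175)
J(E, N) = -N/217 (J(E, N) = N*(-1/217) = -N/217)
g + J(D, f(-11)) = 3581/2085 - 1/217*10 = 3581/2085 - 10/217 = 756227/452445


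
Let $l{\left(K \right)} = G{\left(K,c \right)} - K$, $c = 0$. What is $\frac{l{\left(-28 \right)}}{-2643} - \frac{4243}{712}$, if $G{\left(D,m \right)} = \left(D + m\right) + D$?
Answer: $- \frac{11194313}{1881816} \approx -5.9487$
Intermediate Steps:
$G{\left(D,m \right)} = m + 2 D$
$l{\left(K \right)} = K$ ($l{\left(K \right)} = \left(0 + 2 K\right) - K = 2 K - K = K$)
$\frac{l{\left(-28 \right)}}{-2643} - \frac{4243}{712} = - \frac{28}{-2643} - \frac{4243}{712} = \left(-28\right) \left(- \frac{1}{2643}\right) - \frac{4243}{712} = \frac{28}{2643} - \frac{4243}{712} = - \frac{11194313}{1881816}$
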